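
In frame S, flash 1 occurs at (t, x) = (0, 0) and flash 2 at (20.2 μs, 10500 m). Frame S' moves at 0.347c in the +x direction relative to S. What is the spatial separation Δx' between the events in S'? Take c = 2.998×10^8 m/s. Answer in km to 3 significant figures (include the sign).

γ = 1/√(1 − 0.347²) = 1.0663
Δx' = γ(Δx − vΔt) = 1.0663 × (10500 m − 0.347×(2.998×10^8 m/s)×20.2×10^-6 s)
= 1.0663 × (8398.6 m) = 8.95 km

Δx' ≈ 8.95 km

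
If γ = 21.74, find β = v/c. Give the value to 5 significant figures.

β = √(1 − 1/γ²) = √(1 − 1/21.74²) = √(0.9978842) = 0.99894

β ≈ 0.99894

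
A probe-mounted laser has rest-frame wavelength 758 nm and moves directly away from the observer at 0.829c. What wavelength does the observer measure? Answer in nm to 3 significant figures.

Relativistic Doppler: λ_obs = λ_src √((1+β)/(1−β))
= 758 × √(1.8290/0.17100) = 758 × 3.2705 = 2480 nm

λ_obs ≈ 2480 nm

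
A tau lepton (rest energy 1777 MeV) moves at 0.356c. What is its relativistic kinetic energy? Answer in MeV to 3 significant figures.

γ = 1/√(1 − 0.356²) = 1.0701
K = (γ − 1)m₀c² = (1.0701 − 1) × 1777 MeV = 0.070107 × 1777 MeV = 125 MeV

K ≈ 125 MeV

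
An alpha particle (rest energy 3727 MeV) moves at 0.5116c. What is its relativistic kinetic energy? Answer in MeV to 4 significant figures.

K ≈ 610.6 MeV

γ = 1/√(1 − 0.5116²) = 1.16384
K = (γ − 1)m₀c² = (1.16384 − 1) × 3727 MeV = 0.163841 × 3727 MeV = 610.6 MeV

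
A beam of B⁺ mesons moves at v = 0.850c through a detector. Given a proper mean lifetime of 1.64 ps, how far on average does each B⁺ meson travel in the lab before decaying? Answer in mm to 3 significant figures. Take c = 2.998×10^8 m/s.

d ≈ 0.793 mm

γ = 1/√(1 − 0.850²) = 1.8983
Dilated lifetime: Δt = γτ₀ = 1.8983 × 1.64 ps = 3.1132 ps
d = vΔt = 0.850c × 3.1132 ps = 2.5483×10^8 m/s × 3.1132×10^-12 s = 0.793 mm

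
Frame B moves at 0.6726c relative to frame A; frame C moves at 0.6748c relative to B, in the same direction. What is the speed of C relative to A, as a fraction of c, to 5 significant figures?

u ≈ 0.92677c

Compose boost 2: (0.6748 + 0.6726)/(1 + 0.6748×0.6726) = 1.3474/1.453870 = 0.92677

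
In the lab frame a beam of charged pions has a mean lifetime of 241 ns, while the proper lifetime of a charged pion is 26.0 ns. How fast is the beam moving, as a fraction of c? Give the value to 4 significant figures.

β ≈ 0.9942

γ = Δt/τ₀ = 241/26.0 = 9.26923
β = √(1 − 1/γ²) = √(1 − 1/9.26923²) = 0.9942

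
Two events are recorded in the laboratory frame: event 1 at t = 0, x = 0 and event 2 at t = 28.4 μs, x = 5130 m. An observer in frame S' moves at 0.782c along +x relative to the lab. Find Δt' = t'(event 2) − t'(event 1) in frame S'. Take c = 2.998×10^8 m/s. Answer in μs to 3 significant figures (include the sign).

γ = 1/√(1 − 0.782²) = 1.6044
Δt' = γ(Δt − vΔx/c²) = 1.6044 × (28.4 μs − 0.782×5130 m / (2.998×10^8 m/s))
= 1.6044 × (15.019 μs) = 24.1 μs

Δt' ≈ 24.1 μs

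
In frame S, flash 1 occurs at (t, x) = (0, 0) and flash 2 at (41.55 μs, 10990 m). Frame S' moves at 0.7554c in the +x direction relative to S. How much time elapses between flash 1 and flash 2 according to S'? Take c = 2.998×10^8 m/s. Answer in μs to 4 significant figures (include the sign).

Δt' ≈ 21.15 μs

γ = 1/√(1 − 0.7554²) = 1.52610
Δt' = γ(Δt − vΔx/c²) = 1.52610 × (41.55 μs − 0.7554×10990 m / (2.998×10^8 m/s))
= 1.52610 × (13.8587 μs) = 21.15 μs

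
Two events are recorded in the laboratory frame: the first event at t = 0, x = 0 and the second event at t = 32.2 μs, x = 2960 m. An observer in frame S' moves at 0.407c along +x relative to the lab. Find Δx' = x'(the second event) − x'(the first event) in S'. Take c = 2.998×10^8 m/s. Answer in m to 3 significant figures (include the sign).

Δx' ≈ -1060 m

γ = 1/√(1 − 0.407²) = 1.0948
Δx' = γ(Δx − vΔt) = 1.0948 × (2960 m − 0.407×(2.998×10^8 m/s)×32.2×10^-6 s)
= 1.0948 × (-969.00 m) = -1060 m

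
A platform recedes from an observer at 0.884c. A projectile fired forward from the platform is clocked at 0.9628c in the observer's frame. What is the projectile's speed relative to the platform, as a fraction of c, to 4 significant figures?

u' ≈ 0.5293c

Inverse velocity addition: u' = (u − v)/(1 − uv/c²)
= (0.9628 − 0.884)/(1 − 0.9628×0.884) = 0.07880/0.148885 = 0.5293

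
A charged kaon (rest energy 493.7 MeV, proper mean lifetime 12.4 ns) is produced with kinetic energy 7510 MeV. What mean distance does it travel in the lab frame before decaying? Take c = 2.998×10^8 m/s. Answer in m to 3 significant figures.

γ = 1 + K/(m₀c²) = 1 + 7510/493.7 = 16.212
β = √(1 − 1/γ²) = 0.99810
Dilated lifetime: γτ₀ = 16.212 × 12.4 ns = 201.02 ns
d = βc·γτ₀ = 0.99810 × (2.998×10^8 m/s) × 2.0102×10^-7 s = 60.2 m

d ≈ 60.2 m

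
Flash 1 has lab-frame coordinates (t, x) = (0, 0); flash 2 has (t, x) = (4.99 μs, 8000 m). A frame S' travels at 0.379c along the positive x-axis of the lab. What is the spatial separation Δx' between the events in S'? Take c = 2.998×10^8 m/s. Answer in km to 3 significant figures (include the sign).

γ = 1/√(1 − 0.379²) = 1.0806
Δx' = γ(Δx − vΔt) = 1.0806 × (8000 m − 0.379×(2.998×10^8 m/s)×4.99×10^-6 s)
= 1.0806 × (7433.0 m) = 8.03 km

Δx' ≈ 8.03 km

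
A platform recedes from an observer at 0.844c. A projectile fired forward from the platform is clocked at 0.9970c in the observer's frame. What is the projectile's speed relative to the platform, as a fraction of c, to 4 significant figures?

Inverse velocity addition: u' = (u − v)/(1 − uv/c²)
= (0.9970 − 0.844)/(1 − 0.9970×0.844) = 0.1530/0.158532 = 0.9651

u' ≈ 0.9651c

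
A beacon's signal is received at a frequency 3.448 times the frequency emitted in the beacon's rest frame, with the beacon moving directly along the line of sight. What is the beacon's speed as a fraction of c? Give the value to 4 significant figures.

f_obs/f_src = √((1+β)/(1−β)) = 3.448  ⇒  (1+β)/(1−β) = 11.8887
β = |1 − D²|/(1 + D²) = |1 − 11.8887|/(1 + 11.8887) = 0.8448

β ≈ 0.8448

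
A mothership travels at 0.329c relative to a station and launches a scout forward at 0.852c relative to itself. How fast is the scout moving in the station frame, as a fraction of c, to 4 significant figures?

u ≈ 0.9224c

Compose boost 2: (0.852 + 0.329)/(1 + 0.852×0.329) = 1.181/1.28031 = 0.9224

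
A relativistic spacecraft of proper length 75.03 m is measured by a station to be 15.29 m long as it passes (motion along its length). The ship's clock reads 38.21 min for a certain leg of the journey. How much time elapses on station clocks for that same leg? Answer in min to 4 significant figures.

Δt ≈ 187.5 min

Length contraction ⇒ γ = L₀/L = 75.03/15.29 = 4.90713
Time dilation: Δt = γτ₀ = 4.90713 × 38.21 min = 187.5 min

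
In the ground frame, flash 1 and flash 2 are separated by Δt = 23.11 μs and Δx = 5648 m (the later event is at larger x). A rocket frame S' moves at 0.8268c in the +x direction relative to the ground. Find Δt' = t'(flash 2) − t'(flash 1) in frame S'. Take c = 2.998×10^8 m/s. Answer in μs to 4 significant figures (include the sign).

γ = 1/√(1 − 0.8268²) = 1.77779
Δt' = γ(Δt − vΔx/c²) = 1.77779 × (23.11 μs − 0.8268×5648 m / (2.998×10^8 m/s))
= 1.77779 × (7.53373 μs) = 13.39 μs

Δt' ≈ 13.39 μs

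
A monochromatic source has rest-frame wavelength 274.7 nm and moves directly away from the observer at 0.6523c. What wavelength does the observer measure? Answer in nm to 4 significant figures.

λ_obs ≈ 598.8 nm

Relativistic Doppler: λ_obs = λ_src √((1+β)/(1−β))
= 274.7 × √(1.65230/0.347700) = 274.7 × 2.17993 = 598.8 nm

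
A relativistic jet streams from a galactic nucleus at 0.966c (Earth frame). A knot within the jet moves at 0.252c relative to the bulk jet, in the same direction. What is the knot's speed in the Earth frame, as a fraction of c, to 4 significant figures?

Relativistic velocity addition: u = (u' + v)/(1 + u'v/c²)
= (0.252 + 0.966)/(1 + 0.252×0.966) = 1.218/1.24343 = 0.9795

u ≈ 0.9795c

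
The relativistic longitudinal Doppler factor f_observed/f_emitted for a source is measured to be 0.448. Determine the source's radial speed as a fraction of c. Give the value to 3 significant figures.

β ≈ 0.666

f_obs/f_src = √((1−β)/(1+β)) = 0.448  ⇒  (1−β)/(1+β) = 0.20070
β = |1 − D²|/(1 + D²) = |1 − 0.20070|/(1 + 0.20070) = 0.666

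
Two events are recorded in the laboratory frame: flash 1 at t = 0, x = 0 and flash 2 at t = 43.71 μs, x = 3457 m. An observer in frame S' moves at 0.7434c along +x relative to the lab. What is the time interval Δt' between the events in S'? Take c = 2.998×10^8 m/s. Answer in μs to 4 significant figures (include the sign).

Δt' ≈ 52.53 μs

γ = 1/√(1 − 0.7434²) = 1.49511
Δt' = γ(Δt − vΔx/c²) = 1.49511 × (43.71 μs − 0.7434×3457 m / (2.998×10^8 m/s))
= 1.49511 × (35.1378 μs) = 52.53 μs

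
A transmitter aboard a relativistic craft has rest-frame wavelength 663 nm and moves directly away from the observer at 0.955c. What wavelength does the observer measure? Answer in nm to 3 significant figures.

Relativistic Doppler: λ_obs = λ_src √((1+β)/(1−β))
= 663 × √(1.9550/0.045000) = 663 × 6.5912 = 4370 nm

λ_obs ≈ 4370 nm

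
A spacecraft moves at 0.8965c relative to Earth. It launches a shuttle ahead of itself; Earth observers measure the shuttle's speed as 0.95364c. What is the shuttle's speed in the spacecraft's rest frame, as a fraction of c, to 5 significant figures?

u' ≈ 0.39390c

Inverse velocity addition: u' = (u − v)/(1 − uv/c²)
= (0.95364 − 0.8965)/(1 − 0.95364×0.8965) = 0.057140/0.1450617 = 0.39390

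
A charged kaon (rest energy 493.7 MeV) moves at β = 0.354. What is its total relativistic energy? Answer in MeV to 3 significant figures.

E ≈ 528 MeV

γ = 1/√(1 − 0.354²) = 1.0692
E = γm₀c² = 1.0692 × 493.7 MeV = 528 MeV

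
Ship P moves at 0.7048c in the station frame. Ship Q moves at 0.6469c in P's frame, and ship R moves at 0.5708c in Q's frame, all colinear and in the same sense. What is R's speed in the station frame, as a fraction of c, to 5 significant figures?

u ≈ 0.97992c

Compose boost 2: (0.6469 + 0.7048)/(1 + 0.6469×0.7048) = 1.3517/1.455935 = 0.9284068
Compose boost 3: (0.5708 + 0.9284068)/(1 + 0.5708×0.9284068) = 1.499207/1.529935 = 0.97992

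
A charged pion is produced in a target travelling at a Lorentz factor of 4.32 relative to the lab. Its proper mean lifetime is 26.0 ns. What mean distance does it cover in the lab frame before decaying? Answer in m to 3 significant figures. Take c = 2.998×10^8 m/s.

d ≈ 32.8 m

β = √(1 − 1/γ²) = √(1 − 1/4.32²) = 0.97284
Dilated lifetime: Δt = γτ₀ = 4.32 × 26.0 ns = 112.32 ns
d = vΔt = 0.97284c × 112.32 ns = 2.9166×10^8 m/s × 1.1232×10^-7 s = 32.8 m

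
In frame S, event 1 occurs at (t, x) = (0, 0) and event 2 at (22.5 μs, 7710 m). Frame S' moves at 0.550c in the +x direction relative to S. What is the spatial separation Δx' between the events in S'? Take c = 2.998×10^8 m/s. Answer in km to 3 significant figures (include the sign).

Δx' ≈ 4.79 km

γ = 1/√(1 − 0.550²) = 1.1974
Δx' = γ(Δx − vΔt) = 1.1974 × (7710 m − 0.550×(2.998×10^8 m/s)×22.5×10^-6 s)
= 1.1974 × (4000.0 m) = 4.79 km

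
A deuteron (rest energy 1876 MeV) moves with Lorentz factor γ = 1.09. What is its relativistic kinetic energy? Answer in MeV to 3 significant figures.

γ = 1.09 (given)
K = (γ − 1)m₀c² = (1.09 − 1) × 1876 MeV = 0.090000 × 1876 MeV = 169 MeV

K ≈ 169 MeV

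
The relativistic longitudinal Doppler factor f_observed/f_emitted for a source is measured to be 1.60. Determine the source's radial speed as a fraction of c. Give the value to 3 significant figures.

f_obs/f_src = √((1+β)/(1−β)) = 1.60  ⇒  (1+β)/(1−β) = 2.5600
β = |1 − D²|/(1 + D²) = |1 − 2.5600|/(1 + 2.5600) = 0.438

β ≈ 0.438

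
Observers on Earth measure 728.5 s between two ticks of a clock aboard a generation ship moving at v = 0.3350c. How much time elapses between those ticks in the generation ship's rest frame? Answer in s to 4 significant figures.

τ₀ ≈ 686.4 s

γ = 1/√(1 − 0.3350²) = 1.06133
Proper time: τ₀ = Δt/γ = 728.5/1.06133 = 686.4 s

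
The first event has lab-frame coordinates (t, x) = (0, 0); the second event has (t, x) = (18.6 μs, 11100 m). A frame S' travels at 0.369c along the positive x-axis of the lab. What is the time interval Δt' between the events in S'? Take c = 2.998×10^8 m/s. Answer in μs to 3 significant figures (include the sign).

Δt' ≈ 5.31 μs

γ = 1/√(1 − 0.369²) = 1.0759
Δt' = γ(Δt − vΔx/c²) = 1.0759 × (18.6 μs − 0.369×11100 m / (2.998×10^8 m/s))
= 1.0759 × (4.9379 μs) = 5.31 μs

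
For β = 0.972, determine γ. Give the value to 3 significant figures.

γ ≈ 4.26

γ = 1/√(1 − β²) = 1/√(1 − 0.972²) = 1/√(0.055216) = 4.26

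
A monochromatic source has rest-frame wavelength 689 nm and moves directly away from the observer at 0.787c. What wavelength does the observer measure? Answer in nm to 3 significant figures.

Relativistic Doppler: λ_obs = λ_src √((1+β)/(1−β))
= 689 × √(1.7870/0.21300) = 689 × 2.8965 = 2000 nm

λ_obs ≈ 2000 nm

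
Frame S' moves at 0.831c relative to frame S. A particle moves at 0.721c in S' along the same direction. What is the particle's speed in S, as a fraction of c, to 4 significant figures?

Relativistic velocity addition: u = (u' + v)/(1 + u'v/c²)
= (0.721 + 0.831)/(1 + 0.721×0.831) = 1.552/1.59915 = 0.9705

u ≈ 0.9705c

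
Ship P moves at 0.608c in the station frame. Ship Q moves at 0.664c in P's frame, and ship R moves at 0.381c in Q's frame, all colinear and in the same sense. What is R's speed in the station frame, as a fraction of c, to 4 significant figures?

u ≈ 0.9568c

Compose boost 2: (0.664 + 0.608)/(1 + 0.664×0.608) = 1.272/1.40371 = 0.906169
Compose boost 3: (0.381 + 0.906169)/(1 + 0.381×0.906169) = 1.28717/1.34525 = 0.9568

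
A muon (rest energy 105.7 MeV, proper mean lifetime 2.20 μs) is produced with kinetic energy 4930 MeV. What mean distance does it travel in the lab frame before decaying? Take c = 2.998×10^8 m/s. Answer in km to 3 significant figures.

d ≈ 31.4 km

γ = 1 + K/(m₀c²) = 1 + 4930/105.7 = 47.641
β = √(1 − 1/γ²) = 0.99978
Dilated lifetime: γτ₀ = 47.641 × 2.20 μs = 104.81 μs
d = βc·γτ₀ = 0.99978 × (2.998×10^8 m/s) × 0.00010481 s = 31.4 km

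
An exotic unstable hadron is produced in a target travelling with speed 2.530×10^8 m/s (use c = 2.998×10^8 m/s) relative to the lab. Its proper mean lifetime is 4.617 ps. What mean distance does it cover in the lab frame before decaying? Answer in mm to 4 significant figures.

β = v/c = 2.530×10^8 / 2.998×10^8 = 0.843896
γ = 1/√(1 − 0.843896²) = 1.86391
Dilated lifetime: Δt = γτ₀ = 1.86391 × 4.617 ps = 8.60567 ps
d = vΔt = 0.843896c × 8.60567 ps = 2.53000×10^8 m/s × 8.60567×10^-12 s = 2.177 mm

d ≈ 2.177 mm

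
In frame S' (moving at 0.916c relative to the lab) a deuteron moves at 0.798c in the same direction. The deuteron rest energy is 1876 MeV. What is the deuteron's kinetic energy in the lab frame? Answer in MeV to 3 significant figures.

u_lab = (0.798 + 0.916)/(1 + 0.798×0.916) = 0.990197
γ = 1/√(1 − 0.990197²) = 7.1595
K = (γ − 1)m₀c² = (7.1595 − 1) × 1876 = 6.1595 × 1876 = 11600 MeV

K ≈ 11600 MeV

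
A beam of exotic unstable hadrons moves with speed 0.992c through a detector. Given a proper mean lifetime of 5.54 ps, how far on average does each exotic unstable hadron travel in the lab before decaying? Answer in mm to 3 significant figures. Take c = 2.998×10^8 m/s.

d ≈ 13.1 mm

γ = 1/√(1 − 0.992²) = 7.9216
Dilated lifetime: Δt = γτ₀ = 7.9216 × 5.54 ps = 43.885 ps
d = vΔt = 0.992c × 43.885 ps = 2.9740×10^8 m/s × 4.3885×10^-11 s = 13.1 mm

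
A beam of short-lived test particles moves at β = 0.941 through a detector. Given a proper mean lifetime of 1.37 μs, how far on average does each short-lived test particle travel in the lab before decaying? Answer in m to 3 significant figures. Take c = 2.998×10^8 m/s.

γ = 1/√(1 − 0.941²) = 2.9550
Dilated lifetime: Δt = γτ₀ = 2.9550 × 1.37 μs = 4.0484 μs
d = vΔt = 0.941c × 4.0484 μs = 2.8211×10^8 m/s × 4.0484×10^-6 s = 1140 m

d ≈ 1140 m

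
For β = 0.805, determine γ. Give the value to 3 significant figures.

γ = 1/√(1 − β²) = 1/√(1 − 0.805²) = 1/√(0.35197) = 1.69

γ ≈ 1.69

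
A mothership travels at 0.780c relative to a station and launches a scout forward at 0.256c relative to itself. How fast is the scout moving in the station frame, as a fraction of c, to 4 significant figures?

Compose boost 2: (0.256 + 0.780)/(1 + 0.256×0.780) = 1.036/1.19968 = 0.8636

u ≈ 0.8636c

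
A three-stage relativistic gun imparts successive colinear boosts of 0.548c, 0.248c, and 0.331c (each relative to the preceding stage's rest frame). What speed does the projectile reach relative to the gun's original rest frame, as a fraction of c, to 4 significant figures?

Compose boost 2: (0.248 + 0.548)/(1 + 0.248×0.548) = 0.7960/1.13590 = 0.700763
Compose boost 3: (0.331 + 0.700763)/(1 + 0.331×0.700763) = 1.03176/1.23195 = 0.8375

u ≈ 0.8375c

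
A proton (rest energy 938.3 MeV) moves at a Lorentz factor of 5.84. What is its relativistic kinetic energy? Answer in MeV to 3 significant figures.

K ≈ 4540 MeV

γ = 5.84 (given)
K = (γ − 1)m₀c² = (5.84 − 1) × 938.3 MeV = 4.8400 × 938.3 MeV = 4540 MeV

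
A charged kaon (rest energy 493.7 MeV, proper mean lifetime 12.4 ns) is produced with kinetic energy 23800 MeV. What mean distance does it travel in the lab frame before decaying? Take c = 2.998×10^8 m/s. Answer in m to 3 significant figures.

γ = 1 + K/(m₀c²) = 1 + 23800/493.7 = 49.207
β = √(1 − 1/γ²) = 0.99979
Dilated lifetime: γτ₀ = 49.207 × 12.4 ns = 610.17 ns
d = βc·γτ₀ = 0.99979 × (2.998×10^8 m/s) × 6.1017×10^-7 s = 183 m

d ≈ 183 m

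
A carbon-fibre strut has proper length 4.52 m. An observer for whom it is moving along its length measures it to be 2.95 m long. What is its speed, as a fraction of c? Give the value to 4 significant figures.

β ≈ 0.7577

γ = L₀/L = 4.52/2.95 = 1.53220
β = √(1 − 1/γ²) = 0.7577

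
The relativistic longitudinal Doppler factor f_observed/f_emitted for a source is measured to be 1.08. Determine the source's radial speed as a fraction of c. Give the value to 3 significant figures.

β ≈ 0.0768

f_obs/f_src = √((1+β)/(1−β)) = 1.08  ⇒  (1+β)/(1−β) = 1.1664
β = |1 − D²|/(1 + D²) = |1 − 1.1664|/(1 + 1.1664) = 0.0768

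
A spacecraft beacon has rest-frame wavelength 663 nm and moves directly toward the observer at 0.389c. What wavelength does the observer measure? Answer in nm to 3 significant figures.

λ_obs ≈ 440 nm

Relativistic Doppler: λ_obs = λ_src √((1−β)/(1+β))
= 663 × √(0.61100/1.3890) = 663 × 0.66324 = 440 nm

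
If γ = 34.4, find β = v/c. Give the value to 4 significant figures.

β = √(1 − 1/γ²) = √(1 − 1/34.4²) = √(0.999155) = 0.9996

β ≈ 0.9996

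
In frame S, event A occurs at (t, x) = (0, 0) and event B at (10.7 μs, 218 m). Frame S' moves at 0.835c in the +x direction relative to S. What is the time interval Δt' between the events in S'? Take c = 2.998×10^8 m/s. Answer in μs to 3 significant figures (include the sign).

Δt' ≈ 18.3 μs

γ = 1/√(1 − 0.835²) = 1.8174
Δt' = γ(Δt − vΔx/c²) = 1.8174 × (10.7 μs − 0.835×218 m / (2.998×10^8 m/s))
= 1.8174 × (10.093 μs) = 18.3 μs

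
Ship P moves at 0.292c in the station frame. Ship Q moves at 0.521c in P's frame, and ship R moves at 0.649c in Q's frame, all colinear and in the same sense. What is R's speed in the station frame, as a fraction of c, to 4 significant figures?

u ≈ 0.9291c

Compose boost 2: (0.521 + 0.292)/(1 + 0.521×0.292) = 0.8130/1.15213 = 0.705648
Compose boost 3: (0.649 + 0.705648)/(1 + 0.649×0.705648) = 1.35465/1.45797 = 0.9291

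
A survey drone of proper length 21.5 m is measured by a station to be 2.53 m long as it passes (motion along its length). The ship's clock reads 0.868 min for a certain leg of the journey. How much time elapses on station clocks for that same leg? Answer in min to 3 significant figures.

Length contraction ⇒ γ = L₀/L = 21.5/2.53 = 8.4980
Time dilation: Δt = γτ₀ = 8.4980 × 0.868 min = 7.38 min

Δt ≈ 7.38 min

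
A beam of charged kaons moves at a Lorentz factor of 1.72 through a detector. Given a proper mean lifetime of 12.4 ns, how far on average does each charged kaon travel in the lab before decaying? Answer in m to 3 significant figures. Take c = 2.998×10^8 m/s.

d ≈ 5.20 m

β = √(1 − 1/γ²) = √(1 − 1/1.72²) = 0.81362
Dilated lifetime: Δt = γτ₀ = 1.72 × 12.4 ns = 21.328 ns
d = vΔt = 0.81362c × 21.328 ns = 2.4392×10^8 m/s × 2.1328×10^-8 s = 5.20 m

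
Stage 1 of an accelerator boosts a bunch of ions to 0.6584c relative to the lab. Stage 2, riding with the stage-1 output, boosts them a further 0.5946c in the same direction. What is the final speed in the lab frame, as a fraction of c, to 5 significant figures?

u ≈ 0.90048c

Compose boost 2: (0.5946 + 0.6584)/(1 + 0.5946×0.6584) = 1.2530/1.391485 = 0.90048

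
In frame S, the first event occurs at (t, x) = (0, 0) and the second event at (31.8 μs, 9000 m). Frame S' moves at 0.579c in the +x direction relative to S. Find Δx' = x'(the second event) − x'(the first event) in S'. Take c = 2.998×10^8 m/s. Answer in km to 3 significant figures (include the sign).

Δx' ≈ 4.27 km

γ = 1/√(1 − 0.579²) = 1.2265
Δx' = γ(Δx − vΔt) = 1.2265 × (9000 m − 0.579×(2.998×10^8 m/s)×31.8×10^-6 s)
= 1.2265 × (3480.0 m) = 4.27 km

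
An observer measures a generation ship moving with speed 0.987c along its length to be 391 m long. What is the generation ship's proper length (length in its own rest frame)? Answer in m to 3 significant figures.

L₀ ≈ 2430 m

γ = 1/√(1 − 0.987²) = 6.2220
L₀ = γL = 6.2220 × 391 = 2430 m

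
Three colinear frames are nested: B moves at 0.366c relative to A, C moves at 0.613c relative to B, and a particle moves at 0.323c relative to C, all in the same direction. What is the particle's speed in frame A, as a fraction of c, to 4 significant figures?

Compose boost 2: (0.613 + 0.366)/(1 + 0.613×0.366) = 0.9790/1.22436 = 0.799603
Compose boost 3: (0.323 + 0.799603)/(1 + 0.323×0.799603) = 1.12260/1.25827 = 0.8922

u ≈ 0.8922c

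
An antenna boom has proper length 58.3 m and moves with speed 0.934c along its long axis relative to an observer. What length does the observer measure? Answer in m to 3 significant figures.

L ≈ 20.8 m

γ = 1/√(1 − 0.934²) = 2.7990
Length contraction: L = L₀/γ = 58.3/2.7990 = 20.8 m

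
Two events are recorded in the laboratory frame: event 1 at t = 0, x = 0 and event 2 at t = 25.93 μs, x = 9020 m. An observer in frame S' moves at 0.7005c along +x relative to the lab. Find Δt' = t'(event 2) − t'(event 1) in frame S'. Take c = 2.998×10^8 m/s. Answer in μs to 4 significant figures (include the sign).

Δt' ≈ 6.802 μs

γ = 1/√(1 − 0.7005²) = 1.40124
Δt' = γ(Δt − vΔx/c²) = 1.40124 × (25.93 μs − 0.7005×9020 m / (2.998×10^8 m/s))
= 1.40124 × (4.85425 μs) = 6.802 μs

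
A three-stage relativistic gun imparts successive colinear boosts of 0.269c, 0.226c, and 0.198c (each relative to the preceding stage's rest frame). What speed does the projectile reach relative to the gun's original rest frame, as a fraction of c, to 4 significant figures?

u ≈ 0.6084c

Compose boost 2: (0.226 + 0.269)/(1 + 0.226×0.269) = 0.4950/1.06079 = 0.466632
Compose boost 3: (0.198 + 0.466632)/(1 + 0.198×0.466632) = 0.664632/1.09239 = 0.6084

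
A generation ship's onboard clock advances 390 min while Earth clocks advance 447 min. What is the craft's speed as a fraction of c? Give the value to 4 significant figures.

β ≈ 0.4886

γ = Δt/τ₀ = 447/390 = 1.14615
β = √(1 − 1/γ²) = √(1 − 1/1.14615²) = 0.4886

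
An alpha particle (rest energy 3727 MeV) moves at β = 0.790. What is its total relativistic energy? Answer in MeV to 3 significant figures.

γ = 1/√(1 − 0.790²) = 1.6310
E = γm₀c² = 1.6310 × 3727 MeV = 6080 MeV

E ≈ 6080 MeV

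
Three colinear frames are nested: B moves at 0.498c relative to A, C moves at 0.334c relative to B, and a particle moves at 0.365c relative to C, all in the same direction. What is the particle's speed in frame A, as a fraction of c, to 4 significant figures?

u ≈ 0.8556c

Compose boost 2: (0.334 + 0.498)/(1 + 0.334×0.498) = 0.8320/1.16633 = 0.713347
Compose boost 3: (0.365 + 0.713347)/(1 + 0.365×0.713347) = 1.07835/1.26037 = 0.8556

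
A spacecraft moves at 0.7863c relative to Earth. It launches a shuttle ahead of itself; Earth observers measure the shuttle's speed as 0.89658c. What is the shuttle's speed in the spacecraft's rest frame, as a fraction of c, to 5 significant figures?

u' ≈ 0.37381c

Inverse velocity addition: u' = (u − v)/(1 − uv/c²)
= (0.89658 − 0.7863)/(1 − 0.89658×0.7863) = 0.11028/0.2950191 = 0.37381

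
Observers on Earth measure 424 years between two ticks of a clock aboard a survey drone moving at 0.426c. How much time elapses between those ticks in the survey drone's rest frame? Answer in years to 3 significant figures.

τ₀ ≈ 384 years

γ = 1/√(1 − 0.426²) = 1.1053
Proper time: τ₀ = Δt/γ = 424/1.1053 = 384 years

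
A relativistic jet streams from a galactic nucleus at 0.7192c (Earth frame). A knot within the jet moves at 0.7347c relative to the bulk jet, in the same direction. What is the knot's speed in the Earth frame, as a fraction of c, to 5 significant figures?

u ≈ 0.95126c

Relativistic velocity addition: u = (u' + v)/(1 + u'v/c²)
= (0.7347 + 0.7192)/(1 + 0.7347×0.7192) = 1.4539/1.528396 = 0.95126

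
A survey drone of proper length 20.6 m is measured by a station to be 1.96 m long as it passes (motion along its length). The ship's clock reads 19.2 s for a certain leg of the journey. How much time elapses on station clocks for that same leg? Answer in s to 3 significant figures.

Length contraction ⇒ γ = L₀/L = 20.6/1.96 = 10.510
Time dilation: Δt = γτ₀ = 10.510 × 19.2 s = 202 s

Δt ≈ 202 s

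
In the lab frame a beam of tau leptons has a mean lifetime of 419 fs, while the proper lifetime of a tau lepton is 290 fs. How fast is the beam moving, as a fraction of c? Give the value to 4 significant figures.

γ = Δt/τ₀ = 419/290 = 1.44483
β = √(1 − 1/γ²) = √(1 − 1/1.44483²) = 0.7218

β ≈ 0.7218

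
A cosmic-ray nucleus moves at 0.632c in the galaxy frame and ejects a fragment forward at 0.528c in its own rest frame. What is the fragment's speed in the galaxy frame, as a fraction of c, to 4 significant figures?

u ≈ 0.8698c

Compose boost 2: (0.528 + 0.632)/(1 + 0.528×0.632) = 1.160/1.33370 = 0.8698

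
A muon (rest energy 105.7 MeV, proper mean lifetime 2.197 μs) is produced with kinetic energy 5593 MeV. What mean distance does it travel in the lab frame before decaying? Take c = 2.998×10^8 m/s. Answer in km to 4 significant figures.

γ = 1 + K/(m₀c²) = 1 + 5593/105.7 = 53.9139
β = √(1 − 1/γ²) = 0.999828
Dilated lifetime: γτ₀ = 53.9139 × 2.197 μs = 118.449 μs
d = βc·γτ₀ = 0.999828 × (2.998×10^8 m/s) × 0.000118449 s = 35.50 km

d ≈ 35.50 km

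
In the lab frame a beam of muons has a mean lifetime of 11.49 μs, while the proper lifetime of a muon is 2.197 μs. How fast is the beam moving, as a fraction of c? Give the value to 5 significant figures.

β ≈ 0.98155

γ = Δt/τ₀ = 11.49/2.197 = 5.229859
β = √(1 − 1/γ²) = √(1 − 1/5.229859²) = 0.98155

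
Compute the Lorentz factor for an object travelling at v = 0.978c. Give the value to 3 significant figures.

γ ≈ 4.79

γ = 1/√(1 − β²) = 1/√(1 − 0.978²) = 1/√(0.043516) = 4.79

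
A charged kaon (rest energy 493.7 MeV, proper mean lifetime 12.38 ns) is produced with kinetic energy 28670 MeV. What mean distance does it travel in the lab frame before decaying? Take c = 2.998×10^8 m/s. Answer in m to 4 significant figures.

γ = 1 + K/(m₀c²) = 1 + 28670/493.7 = 59.0717
β = √(1 − 1/γ²) = 0.999857
Dilated lifetime: γτ₀ = 59.0717 × 12.38 ns = 731.308 ns
d = βc·γτ₀ = 0.999857 × (2.998×10^8 m/s) × 7.31308×10^-7 s = 219.2 m

d ≈ 219.2 m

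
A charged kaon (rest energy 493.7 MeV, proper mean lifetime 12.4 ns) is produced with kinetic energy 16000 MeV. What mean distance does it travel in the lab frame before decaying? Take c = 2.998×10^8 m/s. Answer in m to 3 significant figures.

γ = 1 + K/(m₀c²) = 1 + 16000/493.7 = 33.408
β = √(1 − 1/γ²) = 0.99955
Dilated lifetime: γτ₀ = 33.408 × 12.4 ns = 414.26 ns
d = βc·γτ₀ = 0.99955 × (2.998×10^8 m/s) × 4.1426×10^-7 s = 124 m

d ≈ 124 m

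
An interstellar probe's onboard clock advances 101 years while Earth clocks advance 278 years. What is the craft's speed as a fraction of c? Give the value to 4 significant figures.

γ = Δt/τ₀ = 278/101 = 2.75248
β = √(1 − 1/γ²) = √(1 − 1/2.75248²) = 0.9317

β ≈ 0.9317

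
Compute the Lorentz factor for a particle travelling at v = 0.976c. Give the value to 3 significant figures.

γ ≈ 4.59

γ = 1/√(1 − β²) = 1/√(1 − 0.976²) = 1/√(0.047424) = 4.59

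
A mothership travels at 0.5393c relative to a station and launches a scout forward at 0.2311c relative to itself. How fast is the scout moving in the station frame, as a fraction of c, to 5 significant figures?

u ≈ 0.68502c

Compose boost 2: (0.2311 + 0.5393)/(1 + 0.2311×0.5393) = 0.77040/1.124632 = 0.68502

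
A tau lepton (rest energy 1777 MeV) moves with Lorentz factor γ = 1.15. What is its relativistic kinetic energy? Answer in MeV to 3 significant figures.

K ≈ 267 MeV

γ = 1.15 (given)
K = (γ − 1)m₀c² = (1.15 − 1) × 1777 MeV = 0.15000 × 1777 MeV = 267 MeV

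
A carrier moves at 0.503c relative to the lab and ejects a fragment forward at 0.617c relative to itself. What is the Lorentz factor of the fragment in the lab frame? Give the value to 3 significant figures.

u_lab = (0.617 + 0.503)/(1 + 0.617×0.503) = 1.120/1.31035 = 0.854733
γ = 1/√(1 − 0.854733²) = 1.93

γ ≈ 1.93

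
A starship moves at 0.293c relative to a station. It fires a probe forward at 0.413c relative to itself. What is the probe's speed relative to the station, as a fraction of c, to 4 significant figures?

Relativistic velocity addition: u = (u' + v)/(1 + u'v/c²)
= (0.413 + 0.293)/(1 + 0.413×0.293) = 0.7060/1.12101 = 0.6298

u ≈ 0.6298c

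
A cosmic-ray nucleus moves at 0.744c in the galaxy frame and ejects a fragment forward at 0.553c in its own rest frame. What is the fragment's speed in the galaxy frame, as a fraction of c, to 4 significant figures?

Compose boost 2: (0.553 + 0.744)/(1 + 0.553×0.744) = 1.297/1.41143 = 0.9189

u ≈ 0.9189c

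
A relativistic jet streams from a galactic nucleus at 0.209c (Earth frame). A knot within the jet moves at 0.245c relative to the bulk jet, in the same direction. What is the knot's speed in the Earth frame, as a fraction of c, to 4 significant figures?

Relativistic velocity addition: u = (u' + v)/(1 + u'v/c²)
= (0.245 + 0.209)/(1 + 0.245×0.209) = 0.4540/1.05120 = 0.4319

u ≈ 0.4319c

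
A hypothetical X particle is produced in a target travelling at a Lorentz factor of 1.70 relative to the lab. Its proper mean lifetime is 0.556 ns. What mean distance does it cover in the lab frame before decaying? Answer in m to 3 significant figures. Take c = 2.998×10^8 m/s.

d ≈ 0.229 m

β = √(1 − 1/γ²) = √(1 − 1/1.70²) = 0.80869
Dilated lifetime: Δt = γτ₀ = 1.70 × 0.556 ns = 0.94520 ns
d = vΔt = 0.80869c × 0.94520 ns = 2.4245×10^8 m/s × 9.4520×10^-10 s = 0.229 m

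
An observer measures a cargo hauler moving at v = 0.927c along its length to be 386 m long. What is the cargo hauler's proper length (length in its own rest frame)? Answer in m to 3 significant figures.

L₀ ≈ 1030 m

γ = 1/√(1 − 0.927²) = 2.6662
L₀ = γL = 2.6662 × 386 = 1030 m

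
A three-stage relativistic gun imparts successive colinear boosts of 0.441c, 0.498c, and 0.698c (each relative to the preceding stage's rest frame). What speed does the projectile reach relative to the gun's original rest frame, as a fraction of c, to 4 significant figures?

Compose boost 2: (0.498 + 0.441)/(1 + 0.498×0.441) = 0.9390/1.21962 = 0.769913
Compose boost 3: (0.698 + 0.769913)/(1 + 0.698×0.769913) = 1.46791/1.53740 = 0.9548

u ≈ 0.9548c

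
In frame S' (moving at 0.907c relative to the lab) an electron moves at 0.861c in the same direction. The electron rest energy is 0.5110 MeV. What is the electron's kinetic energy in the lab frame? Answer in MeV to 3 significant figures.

K ≈ 3.74 MeV

u_lab = (0.861 + 0.907)/(1 + 0.861×0.907) = 0.992741
γ = 1/√(1 − 0.992741²) = 8.3147
K = (γ − 1)m₀c² = (8.3147 − 1) × 0.5110 = 7.3147 × 0.5110 = 3.74 MeV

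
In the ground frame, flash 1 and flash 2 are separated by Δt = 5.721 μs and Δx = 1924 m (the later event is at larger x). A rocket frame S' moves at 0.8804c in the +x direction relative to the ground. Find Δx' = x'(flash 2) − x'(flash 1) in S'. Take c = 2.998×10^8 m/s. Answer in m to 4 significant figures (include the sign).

γ = 1/√(1 − 0.8804²) = 2.10867
Δx' = γ(Δx − vΔt) = 2.10867 × (1924 m − 0.8804×(2.998×10^8 m/s)×5.721×10^-6 s)
= 2.10867 × (413.977 m) = 872.9 m

Δx' ≈ 872.9 m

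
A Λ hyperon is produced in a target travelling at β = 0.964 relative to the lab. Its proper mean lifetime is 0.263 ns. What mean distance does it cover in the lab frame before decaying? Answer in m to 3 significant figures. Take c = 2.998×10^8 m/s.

γ = 1/√(1 − 0.964²) = 3.7608
Dilated lifetime: Δt = γτ₀ = 3.7608 × 0.263 ns = 0.98909 ns
d = vΔt = 0.964c × 0.98909 ns = 2.8901×10^8 m/s × 9.8909×10^-10 s = 0.286 m

d ≈ 0.286 m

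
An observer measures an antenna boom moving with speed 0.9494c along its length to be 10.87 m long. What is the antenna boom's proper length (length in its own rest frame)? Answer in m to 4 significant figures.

L₀ ≈ 34.61 m

γ = 1/√(1 − 0.9494²) = 3.18401
L₀ = γL = 3.18401 × 10.87 = 34.61 m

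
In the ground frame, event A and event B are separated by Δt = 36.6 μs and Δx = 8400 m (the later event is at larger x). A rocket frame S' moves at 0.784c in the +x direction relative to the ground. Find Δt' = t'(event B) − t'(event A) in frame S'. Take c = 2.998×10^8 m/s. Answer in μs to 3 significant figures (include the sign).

γ = 1/√(1 − 0.784²) = 1.6109
Δt' = γ(Δt − vΔx/c²) = 1.6109 × (36.6 μs − 0.784×8400 m / (2.998×10^8 m/s))
= 1.6109 × (14.633 μs) = 23.6 μs

Δt' ≈ 23.6 μs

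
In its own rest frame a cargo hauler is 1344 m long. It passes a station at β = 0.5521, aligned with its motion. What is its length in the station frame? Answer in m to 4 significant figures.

L ≈ 1121 m

γ = 1/√(1 − 0.5521²) = 1.19936
Length contraction: L = L₀/γ = 1344/1.19936 = 1121 m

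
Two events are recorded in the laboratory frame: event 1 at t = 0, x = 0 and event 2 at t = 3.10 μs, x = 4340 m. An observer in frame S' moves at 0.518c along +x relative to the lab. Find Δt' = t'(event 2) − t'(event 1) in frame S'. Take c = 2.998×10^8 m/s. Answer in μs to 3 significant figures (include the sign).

γ = 1/√(1 − 0.518²) = 1.1691
Δt' = γ(Δt − vΔx/c²) = 1.1691 × (3.10 μs − 0.518×4340 m / (2.998×10^8 m/s))
= 1.1691 × (-4.3987 μs) = -5.14 μs

Δt' ≈ -5.14 μs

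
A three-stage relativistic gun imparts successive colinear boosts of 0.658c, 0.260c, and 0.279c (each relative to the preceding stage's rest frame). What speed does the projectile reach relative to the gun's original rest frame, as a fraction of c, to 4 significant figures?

u ≈ 0.8721c

Compose boost 2: (0.260 + 0.658)/(1 + 0.260×0.658) = 0.9180/1.17108 = 0.783892
Compose boost 3: (0.279 + 0.783892)/(1 + 0.279×0.783892) = 1.06289/1.21871 = 0.8721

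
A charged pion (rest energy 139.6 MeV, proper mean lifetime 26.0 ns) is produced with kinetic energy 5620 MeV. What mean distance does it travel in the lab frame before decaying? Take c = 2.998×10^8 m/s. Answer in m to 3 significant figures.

γ = 1 + K/(m₀c²) = 1 + 5620/139.6 = 41.258
β = √(1 − 1/γ²) = 0.99971
Dilated lifetime: γτ₀ = 41.258 × 26.0 ns = 1072.7 ns
d = βc·γτ₀ = 0.99971 × (2.998×10^8 m/s) × 1.0727×10^-6 s = 322 m

d ≈ 322 m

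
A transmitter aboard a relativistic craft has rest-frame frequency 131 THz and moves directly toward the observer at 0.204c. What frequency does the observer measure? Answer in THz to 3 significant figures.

f_obs ≈ 161 THz

Relativistic Doppler: f_obs = f_src √((1+β)/(1−β))
= 131 × √(1.2040/0.79600) = 131 × 1.2299 = 161 THz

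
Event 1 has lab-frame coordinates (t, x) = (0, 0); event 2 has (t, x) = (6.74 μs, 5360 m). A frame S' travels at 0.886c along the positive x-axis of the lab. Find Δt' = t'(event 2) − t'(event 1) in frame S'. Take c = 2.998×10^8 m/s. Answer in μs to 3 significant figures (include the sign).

Δt' ≈ -19.6 μs

γ = 1/√(1 − 0.886²) = 2.1566
Δt' = γ(Δt − vΔx/c²) = 2.1566 × (6.74 μs − 0.886×5360 m / (2.998×10^8 m/s))
= 2.1566 × (-9.1004 μs) = -19.6 μs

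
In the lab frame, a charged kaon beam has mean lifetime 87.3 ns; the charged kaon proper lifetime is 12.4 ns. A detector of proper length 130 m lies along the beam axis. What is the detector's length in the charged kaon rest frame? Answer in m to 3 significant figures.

Time dilation ⇒ γ = Δt/τ₀ = 87.3/12.4 = 7.0403
Length contraction: L = L₀/γ = 130/7.0403 = 18.5 m

L ≈ 18.5 m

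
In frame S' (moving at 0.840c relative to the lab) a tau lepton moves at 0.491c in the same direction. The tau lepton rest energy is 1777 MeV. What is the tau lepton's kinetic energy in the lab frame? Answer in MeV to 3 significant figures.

K ≈ 3530 MeV

u_lab = (0.491 + 0.840)/(1 + 0.491×0.840) = 0.942341
γ = 1/√(1 − 0.942341²) = 2.9882
K = (γ − 1)m₀c² = (2.9882 − 1) × 1777 = 1.9882 × 1777 = 3530 MeV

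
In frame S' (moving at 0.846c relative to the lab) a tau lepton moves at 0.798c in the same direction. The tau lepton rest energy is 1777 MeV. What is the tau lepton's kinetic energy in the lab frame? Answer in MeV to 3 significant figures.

u_lab = (0.798 + 0.846)/(1 + 0.798×0.846) = 0.981429
γ = 1/√(1 − 0.981429²) = 5.2131
K = (γ − 1)m₀c² = (5.2131 − 1) × 1777 = 4.2131 × 1777 = 7490 MeV

K ≈ 7490 MeV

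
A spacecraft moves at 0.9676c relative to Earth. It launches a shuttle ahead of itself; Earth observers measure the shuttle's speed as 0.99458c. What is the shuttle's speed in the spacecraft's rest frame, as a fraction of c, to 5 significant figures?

u' ≈ 0.71671c

Inverse velocity addition: u' = (u − v)/(1 − uv/c²)
= (0.99458 − 0.9676)/(1 − 0.99458×0.9676) = 0.026980/0.03764439 = 0.71671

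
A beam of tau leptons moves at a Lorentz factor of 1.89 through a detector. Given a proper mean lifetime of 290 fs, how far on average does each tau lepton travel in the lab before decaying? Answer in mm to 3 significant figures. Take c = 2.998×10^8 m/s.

d ≈ 0.139 mm

β = √(1 − 1/γ²) = √(1 − 1/1.89²) = 0.84856
Dilated lifetime: Δt = γτ₀ = 1.89 × 290 fs = 548.10 fs
d = vΔt = 0.84856c × 548.10 fs = 2.5440×10^8 m/s × 5.4810×10^-13 s = 0.139 mm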